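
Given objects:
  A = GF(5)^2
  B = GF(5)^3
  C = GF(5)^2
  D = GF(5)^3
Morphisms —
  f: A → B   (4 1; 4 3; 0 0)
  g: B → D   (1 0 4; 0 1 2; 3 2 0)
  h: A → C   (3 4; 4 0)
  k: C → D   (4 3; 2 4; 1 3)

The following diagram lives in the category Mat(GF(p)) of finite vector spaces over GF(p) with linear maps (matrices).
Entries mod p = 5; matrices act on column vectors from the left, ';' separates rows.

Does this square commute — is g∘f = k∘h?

1) trace f;g:
  e0=[1,0] f→[4,4,0] g→[4,4,0]
  e1=[0,1] f→[1,3,0] g→[1,3,4]
  ⟦path⟧₁ = (4 1; 4 3; 0 4)
2) trace h;k:
  e0=[1,0] h→[3,4] k→[4,2,0]
  e1=[0,1] h→[4,0] k→[1,3,4]
  ⟦path⟧₂ = (4 1; 2 3; 0 4)
Equal? differ; not commutative

Answer: DOES NOT COMMUTE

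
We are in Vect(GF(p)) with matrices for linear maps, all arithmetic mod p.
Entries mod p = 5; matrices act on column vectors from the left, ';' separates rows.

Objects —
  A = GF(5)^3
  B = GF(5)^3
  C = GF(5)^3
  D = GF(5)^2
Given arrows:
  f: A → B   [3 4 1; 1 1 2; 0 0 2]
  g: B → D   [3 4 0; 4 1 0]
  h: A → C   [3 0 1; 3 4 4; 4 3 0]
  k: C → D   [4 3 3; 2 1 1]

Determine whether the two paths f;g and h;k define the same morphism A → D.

Answer: COMMUTES

Derivation:
Along f;g (path 1):
  e0=⟨1,0,0⟩ f→⟨3,1,0⟩ g→⟨3,3⟩
  e1=⟨0,1,0⟩ f→⟨4,1,0⟩ g→⟨1,2⟩
  e2=⟨0,0,1⟩ f→⟨1,2,2⟩ g→⟨1,1⟩
  result₁ = [3 1 1; 3 2 1]
Along h;k (path 2):
  e0=⟨1,0,0⟩ h→⟨3,3,4⟩ k→⟨3,3⟩
  e1=⟨0,1,0⟩ h→⟨0,4,3⟩ k→⟨1,2⟩
  e2=⟨0,0,1⟩ h→⟨1,4,0⟩ k→⟨1,1⟩
  result₂ = [3 1 1; 3 2 1]
Equal? YES — commutes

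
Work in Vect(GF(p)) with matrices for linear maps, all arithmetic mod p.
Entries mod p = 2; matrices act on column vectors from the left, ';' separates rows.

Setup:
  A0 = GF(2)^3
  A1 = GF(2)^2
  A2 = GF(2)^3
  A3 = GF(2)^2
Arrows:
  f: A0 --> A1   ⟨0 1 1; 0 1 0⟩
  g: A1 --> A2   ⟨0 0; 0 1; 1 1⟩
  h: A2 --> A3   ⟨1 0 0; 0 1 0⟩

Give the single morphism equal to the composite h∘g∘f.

Answer: ⟨0 0 0; 0 1 0⟩

Work:
  e0=⟨1,0,0⟩ f-->⟨0,0⟩ g-->⟨0,0,0⟩ h-->⟨0,0⟩
  e1=⟨0,1,0⟩ f-->⟨1,1⟩ g-->⟨0,1,0⟩ h-->⟨0,1⟩
  e2=⟨0,0,1⟩ f-->⟨1,0⟩ g-->⟨0,0,1⟩ h-->⟨0,0⟩
result: ⟨0 0 0; 0 1 0⟩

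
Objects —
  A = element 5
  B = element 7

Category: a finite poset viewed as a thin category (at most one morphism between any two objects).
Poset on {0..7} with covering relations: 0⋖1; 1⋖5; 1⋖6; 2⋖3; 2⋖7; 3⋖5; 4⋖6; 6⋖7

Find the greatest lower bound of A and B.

{x : x≤A ∧ x≤B} = {0,1,2}  (A=5, B=7)
  maximal lower bounds 1 and 2 are incomparable: neither 1≤2 nor 2≤1
→ no greatest lower bound exists

Answer: NO MEET EXISTS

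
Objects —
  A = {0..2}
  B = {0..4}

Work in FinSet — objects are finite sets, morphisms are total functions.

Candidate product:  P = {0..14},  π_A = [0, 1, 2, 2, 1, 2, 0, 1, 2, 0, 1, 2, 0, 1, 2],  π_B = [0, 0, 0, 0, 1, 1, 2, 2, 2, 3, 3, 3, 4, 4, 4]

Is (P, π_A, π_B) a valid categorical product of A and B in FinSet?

Answer: NOT A VALID PRODUCT — duplicate pair at indices 2,3

Trace:
|A|·|B| = 3·5 = 15;  |P| = 15
Check the pairing map k ↦ (π_A(k), π_B(k)):
  0 ↦ (0,0)
  1 ↦ (1,0)
  2 ↦ (2,0)
  3 ↦ (2,0)  ✗ repeats pair of k=2
  4 ↦ (1,1)
  5 ↦ (2,1)
  6 ↦ (0,2)
  7 ↦ (1,2)
  8 ↦ (2,2)
  9 ↦ (0,3)
  10 ↦ (1,3)
  11 ↦ (2,3)
  12 ↦ (0,4)
  13 ↦ (1,4)
  14 ↦ (2,4)
distinct pairs in image: 14 / 15 needed
  → (2,0) hit at k=2 and k=3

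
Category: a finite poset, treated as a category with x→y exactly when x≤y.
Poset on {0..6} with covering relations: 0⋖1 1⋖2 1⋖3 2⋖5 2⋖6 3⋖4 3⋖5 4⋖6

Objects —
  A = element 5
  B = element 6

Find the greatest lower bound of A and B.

Common predecessors of 5,6: {0,1,2,3}
  maximal lower bounds 2 and 3 are incomparable: neither 2≤3 nor 3≤2
→ no greatest lower bound exists

Answer: NO MEET EXISTS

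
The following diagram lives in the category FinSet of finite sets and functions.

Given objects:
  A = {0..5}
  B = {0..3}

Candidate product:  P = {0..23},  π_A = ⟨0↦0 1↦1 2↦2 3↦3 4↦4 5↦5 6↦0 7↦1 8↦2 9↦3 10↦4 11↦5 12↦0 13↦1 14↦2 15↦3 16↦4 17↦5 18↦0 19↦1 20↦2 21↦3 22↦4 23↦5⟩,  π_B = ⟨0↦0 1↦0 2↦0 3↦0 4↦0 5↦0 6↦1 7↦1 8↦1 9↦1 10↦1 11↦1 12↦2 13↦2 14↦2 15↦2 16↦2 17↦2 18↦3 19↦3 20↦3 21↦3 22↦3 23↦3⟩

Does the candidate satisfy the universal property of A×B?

Answer: VALID PRODUCT

Trace:
|A|·|B| = 6·4 = 24;  |P| = 24
Check the pairing map k ↦ (π_A(k), π_B(k)):
  0 ↦ (0,0)
  1 ↦ (1,0)
  2 ↦ (2,0)
  3 ↦ (3,0)
  4 ↦ (4,0)
  5 ↦ (5,0)
  6 ↦ (0,1)
  7 ↦ (1,1)
  8 ↦ (2,1)
  9 ↦ (3,1)
  10 ↦ (4,1)
  11 ↦ (5,1)
  12 ↦ (0,2)
  13 ↦ (1,2)
  14 ↦ (2,2)
  15 ↦ (3,2)
  16 ↦ (4,2)
  17 ↦ (5,2)
  18 ↦ (0,3)
  19 ↦ (1,3)
  20 ↦ (2,3)
  21 ↦ (3,3)
  22 ↦ (4,3)
  23 ↦ (5,3)
distinct pairs in image: 24 / 24 needed
  → bijection onto A×B; projections well-typed.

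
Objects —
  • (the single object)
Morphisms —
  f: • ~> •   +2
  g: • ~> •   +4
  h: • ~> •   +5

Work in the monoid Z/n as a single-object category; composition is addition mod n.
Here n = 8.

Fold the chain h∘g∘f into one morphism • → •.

  0 +2≡2 +4≡6 +5≡3  (mod 8)
composite: +3

Answer: +3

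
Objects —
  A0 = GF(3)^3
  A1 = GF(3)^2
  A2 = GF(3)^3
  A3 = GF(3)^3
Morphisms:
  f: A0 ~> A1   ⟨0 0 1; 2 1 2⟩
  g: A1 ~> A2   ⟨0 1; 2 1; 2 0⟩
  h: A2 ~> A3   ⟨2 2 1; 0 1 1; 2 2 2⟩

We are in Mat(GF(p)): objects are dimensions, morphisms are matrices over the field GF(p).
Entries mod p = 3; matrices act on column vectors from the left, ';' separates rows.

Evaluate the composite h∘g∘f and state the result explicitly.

Answer: ⟨2 1 2; 2 1 0; 2 1 1⟩

Trace:
  e0=⟨1,0,0⟩ f~>⟨0,2⟩ g~>⟨2,2,0⟩ h~>⟨2,2,2⟩
  e1=⟨0,1,0⟩ f~>⟨0,1⟩ g~>⟨1,1,0⟩ h~>⟨1,1,1⟩
  e2=⟨0,0,1⟩ f~>⟨1,2⟩ g~>⟨2,1,2⟩ h~>⟨2,0,1⟩
composite: ⟨2 1 2; 2 1 0; 2 1 1⟩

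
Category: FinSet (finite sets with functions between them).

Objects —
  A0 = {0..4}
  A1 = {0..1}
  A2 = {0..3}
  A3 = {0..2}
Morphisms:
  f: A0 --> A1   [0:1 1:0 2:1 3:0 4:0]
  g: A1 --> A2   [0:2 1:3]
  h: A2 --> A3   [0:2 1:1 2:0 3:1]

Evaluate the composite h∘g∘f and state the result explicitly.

Answer: [0:1 1:0 2:1 3:0 4:0]

Derivation:
  0 f-->1 g-->3 h-->1
  1 f-->0 g-->2 h-->0
  2 f-->1 g-->3 h-->1
  3 f-->0 g-->2 h-->0
  4 f-->0 g-->2 h-->0
composite: [0:1 1:0 2:1 3:0 4:0]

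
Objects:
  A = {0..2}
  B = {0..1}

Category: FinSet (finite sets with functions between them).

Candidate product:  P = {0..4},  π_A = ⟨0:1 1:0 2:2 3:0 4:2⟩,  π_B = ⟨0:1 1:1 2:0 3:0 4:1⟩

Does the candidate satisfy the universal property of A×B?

Answer: NOT A VALID PRODUCT — |P|=5 ≠ |A|·|B|=6

Trace:
|A|·|B| = 3·2 = 6;  |P| = 5
  → cardinalities differ; no bijection possible.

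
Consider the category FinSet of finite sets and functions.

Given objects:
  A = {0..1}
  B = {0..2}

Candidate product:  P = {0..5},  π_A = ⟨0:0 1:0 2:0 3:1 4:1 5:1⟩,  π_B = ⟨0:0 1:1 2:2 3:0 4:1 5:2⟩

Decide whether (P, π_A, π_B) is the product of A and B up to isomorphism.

Answer: VALID PRODUCT

Trace:
|A|·|B| = 2·3 = 6;  |P| = 6
Check the pairing map k ↦ (π_A(k), π_B(k)):
  0 : (0,0)
  1 : (0,1)
  2 : (0,2)
  3 : (1,0)
  4 : (1,1)
  5 : (1,2)
distinct pairs in image: 6 / 6 needed
  → bijection onto A×B; projections well-typed.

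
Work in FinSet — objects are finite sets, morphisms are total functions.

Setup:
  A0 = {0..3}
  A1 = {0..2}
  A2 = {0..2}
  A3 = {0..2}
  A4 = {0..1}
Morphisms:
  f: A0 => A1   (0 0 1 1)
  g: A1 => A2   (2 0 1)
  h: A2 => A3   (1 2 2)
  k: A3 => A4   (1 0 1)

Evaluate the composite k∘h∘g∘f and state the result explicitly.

Answer: (1 1 0 0)

Derivation:
  0 f=>0 g=>2 h=>2 k=>1
  1 f=>0 g=>2 h=>2 k=>1
  2 f=>1 g=>0 h=>1 k=>0
  3 f=>1 g=>0 h=>1 k=>0
result: (1 1 0 0)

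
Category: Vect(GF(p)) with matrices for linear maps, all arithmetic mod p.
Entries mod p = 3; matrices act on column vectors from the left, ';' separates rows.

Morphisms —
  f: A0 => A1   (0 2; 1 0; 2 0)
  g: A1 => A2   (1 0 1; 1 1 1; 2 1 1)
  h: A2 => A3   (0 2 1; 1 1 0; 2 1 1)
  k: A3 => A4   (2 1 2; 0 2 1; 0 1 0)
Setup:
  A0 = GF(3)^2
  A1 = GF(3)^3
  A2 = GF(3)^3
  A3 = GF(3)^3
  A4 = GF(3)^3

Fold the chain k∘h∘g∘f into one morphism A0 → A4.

Answer: (1 1; 2 0; 2 1)

Work:
  e0=⟨1,0⟩ f=>⟨0,1,2⟩ g=>⟨2,0,0⟩ h=>⟨0,2,1⟩ k=>⟨1,2,2⟩
  e1=⟨0,1⟩ f=>⟨2,0,0⟩ g=>⟨2,2,1⟩ h=>⟨2,1,1⟩ k=>⟨1,0,1⟩
composite: (1 1; 2 0; 2 1)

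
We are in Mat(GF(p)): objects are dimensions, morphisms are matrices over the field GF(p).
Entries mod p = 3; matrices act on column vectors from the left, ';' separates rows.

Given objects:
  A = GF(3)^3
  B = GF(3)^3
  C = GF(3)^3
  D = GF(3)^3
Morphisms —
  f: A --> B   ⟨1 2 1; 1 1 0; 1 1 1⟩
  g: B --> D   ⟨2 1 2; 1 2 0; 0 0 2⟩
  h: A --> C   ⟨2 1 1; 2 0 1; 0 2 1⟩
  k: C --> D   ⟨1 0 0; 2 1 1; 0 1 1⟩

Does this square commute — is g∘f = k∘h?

Answer: COMMUTES

Derivation:
Path 1 = f;g:
  e0=⟨1,0,0⟩ f-->⟨1,1,1⟩ g-->⟨2,0,2⟩
  e1=⟨0,1,0⟩ f-->⟨2,1,1⟩ g-->⟨1,1,2⟩
  e2=⟨0,0,1⟩ f-->⟨1,0,1⟩ g-->⟨1,1,2⟩
  composite₁ = ⟨2 1 1; 0 1 1; 2 2 2⟩
Path 2 = h;k:
  e0=⟨1,0,0⟩ h-->⟨2,2,0⟩ k-->⟨2,0,2⟩
  e1=⟨0,1,0⟩ h-->⟨1,0,2⟩ k-->⟨1,1,2⟩
  e2=⟨0,0,1⟩ h-->⟨1,1,1⟩ k-->⟨1,1,2⟩
  composite₂ = ⟨2 1 1; 0 1 1; 2 2 2⟩
Equal? equal; square commutes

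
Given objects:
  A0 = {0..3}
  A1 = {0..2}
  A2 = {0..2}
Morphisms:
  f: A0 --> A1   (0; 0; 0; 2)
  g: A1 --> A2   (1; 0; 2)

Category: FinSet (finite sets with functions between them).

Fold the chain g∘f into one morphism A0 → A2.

  0 f-->0 g-->1
  1 f-->0 g-->1
  2 f-->0 g-->1
  3 f-->2 g-->2
result: (1; 1; 1; 2)

Answer: (1; 1; 1; 2)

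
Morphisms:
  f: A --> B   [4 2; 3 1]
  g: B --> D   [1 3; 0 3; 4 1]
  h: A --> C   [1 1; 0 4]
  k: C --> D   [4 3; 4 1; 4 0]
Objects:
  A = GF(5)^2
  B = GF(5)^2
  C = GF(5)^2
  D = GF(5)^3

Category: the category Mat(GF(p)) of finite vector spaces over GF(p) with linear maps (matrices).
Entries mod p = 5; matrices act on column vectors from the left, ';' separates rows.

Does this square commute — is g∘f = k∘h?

Answer: DOES NOT COMMUTE

Derivation:
Along f;g (path 1):
  e0=⟨1,0⟩ f-->⟨4,3⟩ g-->⟨3,4,4⟩
  e1=⟨0,1⟩ f-->⟨2,1⟩ g-->⟨0,3,4⟩
  result₁ = [3 0; 4 3; 4 4]
Along h;k (path 2):
  e0=⟨1,0⟩ h-->⟨1,0⟩ k-->⟨4,4,4⟩
  e1=⟨0,1⟩ h-->⟨1,4⟩ k-->⟨1,3,4⟩
  result₂ = [4 1; 4 3; 4 4]
Equal? NO — does not commute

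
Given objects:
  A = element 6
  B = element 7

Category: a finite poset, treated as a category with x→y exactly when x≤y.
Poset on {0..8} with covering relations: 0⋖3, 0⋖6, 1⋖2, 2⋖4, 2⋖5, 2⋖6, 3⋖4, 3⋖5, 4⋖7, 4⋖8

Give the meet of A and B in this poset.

Answer: NO MEET EXISTS

Trace:
Lower bounds of A=6 and B=7: {0,1,2}
  maximal lower bounds 0 and 2 are incomparable: neither 0≤2 nor 2≤0
→ no greatest lower bound exists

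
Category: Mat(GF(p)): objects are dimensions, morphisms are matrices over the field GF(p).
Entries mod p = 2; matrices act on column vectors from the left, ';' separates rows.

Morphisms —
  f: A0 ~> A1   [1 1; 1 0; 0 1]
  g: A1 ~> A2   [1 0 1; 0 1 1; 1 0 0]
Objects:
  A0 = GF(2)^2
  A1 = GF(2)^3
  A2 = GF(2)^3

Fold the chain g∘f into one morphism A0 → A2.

  e0=⟨1,0⟩ f~>⟨1,1,0⟩ g~>⟨1,1,1⟩
  e1=⟨0,1⟩ f~>⟨1,0,1⟩ g~>⟨0,1,1⟩
result: [1 0; 1 1; 1 1]

Answer: [1 0; 1 1; 1 1]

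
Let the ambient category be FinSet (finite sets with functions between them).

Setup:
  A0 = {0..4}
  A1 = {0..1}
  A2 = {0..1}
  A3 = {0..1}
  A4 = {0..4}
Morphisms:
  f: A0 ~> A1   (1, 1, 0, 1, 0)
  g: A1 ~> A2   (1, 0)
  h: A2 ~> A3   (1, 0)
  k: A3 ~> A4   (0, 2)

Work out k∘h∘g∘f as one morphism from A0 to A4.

  0 f~>1 g~>0 h~>1 k~>2
  1 f~>1 g~>0 h~>1 k~>2
  2 f~>0 g~>1 h~>0 k~>0
  3 f~>1 g~>0 h~>1 k~>2
  4 f~>0 g~>1 h~>0 k~>0
⟦path⟧: (2, 2, 0, 2, 0)

Answer: (2, 2, 0, 2, 0)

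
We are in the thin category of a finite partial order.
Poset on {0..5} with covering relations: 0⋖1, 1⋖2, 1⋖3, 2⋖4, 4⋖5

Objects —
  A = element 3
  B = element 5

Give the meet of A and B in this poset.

Answer: A∧B = 1

Derivation:
Common predecessors of 3,5: {0,1}
  0 ≤ 1
  1 ≤ 1
glb = 1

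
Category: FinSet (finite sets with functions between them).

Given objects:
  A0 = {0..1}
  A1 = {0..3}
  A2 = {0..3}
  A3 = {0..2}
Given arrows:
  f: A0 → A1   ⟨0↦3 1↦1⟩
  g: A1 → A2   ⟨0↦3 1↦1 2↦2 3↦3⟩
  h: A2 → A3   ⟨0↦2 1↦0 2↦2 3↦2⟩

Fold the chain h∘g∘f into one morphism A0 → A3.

Answer: ⟨0↦2 1↦0⟩

Work:
  0 f→3 g→3 h→2
  1 f→1 g→1 h→0
result: ⟨0↦2 1↦0⟩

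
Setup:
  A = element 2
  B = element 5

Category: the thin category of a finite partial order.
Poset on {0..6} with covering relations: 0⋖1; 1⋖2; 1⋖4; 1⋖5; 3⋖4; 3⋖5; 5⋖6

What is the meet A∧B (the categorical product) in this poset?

Answer: A∧B = 1

Derivation:
{x : x≤A ∧ x≤B} = {0,1}  (A=2, B=5)
  0 ≤ 1
  1 ≤ 1
glb = 1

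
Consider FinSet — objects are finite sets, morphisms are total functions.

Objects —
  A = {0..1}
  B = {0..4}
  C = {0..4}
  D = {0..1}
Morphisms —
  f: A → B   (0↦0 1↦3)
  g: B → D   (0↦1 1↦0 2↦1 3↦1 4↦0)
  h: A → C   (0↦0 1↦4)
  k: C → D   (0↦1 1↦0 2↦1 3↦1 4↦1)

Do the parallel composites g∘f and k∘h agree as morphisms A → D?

Answer: COMMUTES

Derivation:
1) trace f;g:
  0 f→0 g→1
  1 f→3 g→1
  ⟦path⟧₁ = (0↦1 1↦1)
2) trace h;k:
  0 h→0 k→1
  1 h→4 k→1
  ⟦path⟧₂ = (0↦1 1↦1)
Equal? equal; square commutes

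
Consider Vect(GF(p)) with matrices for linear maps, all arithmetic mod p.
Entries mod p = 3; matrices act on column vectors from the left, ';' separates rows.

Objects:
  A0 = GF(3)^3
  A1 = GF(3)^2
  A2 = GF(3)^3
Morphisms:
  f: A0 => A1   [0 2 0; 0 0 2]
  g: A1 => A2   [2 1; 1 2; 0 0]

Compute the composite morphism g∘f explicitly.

Answer: [0 1 2; 0 2 1; 0 0 0]

Derivation:
  e0=(1,0,0) f=>(0,0) g=>(0,0,0)
  e1=(0,1,0) f=>(2,0) g=>(1,2,0)
  e2=(0,0,1) f=>(0,2) g=>(2,1,0)
composite: [0 1 2; 0 2 1; 0 0 0]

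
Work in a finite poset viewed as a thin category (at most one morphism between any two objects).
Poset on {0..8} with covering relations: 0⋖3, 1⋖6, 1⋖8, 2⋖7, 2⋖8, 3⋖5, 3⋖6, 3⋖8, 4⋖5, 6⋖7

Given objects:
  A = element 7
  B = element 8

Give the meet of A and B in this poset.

Answer: NO MEET EXISTS

Work:
Lower bounds of A=7 and B=8: {0,1,2,3}
  maximal lower bounds 1 and 2 are incomparable: neither 1≤2 nor 2≤1
→ no greatest lower bound exists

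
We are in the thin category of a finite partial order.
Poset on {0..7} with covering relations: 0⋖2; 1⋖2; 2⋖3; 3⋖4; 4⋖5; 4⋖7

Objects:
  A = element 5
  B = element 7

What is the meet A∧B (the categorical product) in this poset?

Common predecessors of 5,7: {0,1,2,3,4}
  0 <= 4
  1 <= 4
  2 <= 4
  3 <= 4
  4 <= 4
glb = 4

Answer: A∧B = 4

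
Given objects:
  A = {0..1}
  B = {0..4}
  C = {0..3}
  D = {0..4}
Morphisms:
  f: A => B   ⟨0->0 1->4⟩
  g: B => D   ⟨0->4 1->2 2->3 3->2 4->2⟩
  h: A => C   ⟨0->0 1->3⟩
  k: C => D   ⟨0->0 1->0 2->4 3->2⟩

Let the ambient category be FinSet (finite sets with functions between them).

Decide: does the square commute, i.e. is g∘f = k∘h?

Path 1 = f;g:
  0 f=>0 g=>4
  1 f=>4 g=>2
  ⟦path⟧₁ = ⟨0->4 1->2⟩
Path 2 = h;k:
  0 h=>0 k=>0
  1 h=>3 k=>2
  ⟦path⟧₂ = ⟨0->0 1->2⟩
Equal? NO — does not commute

Answer: DOES NOT COMMUTE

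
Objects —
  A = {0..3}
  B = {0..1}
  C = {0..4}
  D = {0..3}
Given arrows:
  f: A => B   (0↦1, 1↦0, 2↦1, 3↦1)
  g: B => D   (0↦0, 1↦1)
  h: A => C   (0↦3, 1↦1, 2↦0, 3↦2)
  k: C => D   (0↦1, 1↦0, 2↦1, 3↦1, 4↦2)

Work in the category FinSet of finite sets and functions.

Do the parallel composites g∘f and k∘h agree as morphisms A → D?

Answer: COMMUTES

Work:
1) trace f;g:
  0 f=>1 g=>1
  1 f=>0 g=>0
  2 f=>1 g=>1
  3 f=>1 g=>1
  ⟦path⟧₁ = (0↦1, 1↦0, 2↦1, 3↦1)
2) trace h;k:
  0 h=>3 k=>1
  1 h=>1 k=>0
  2 h=>0 k=>1
  3 h=>2 k=>1
  ⟦path⟧₂ = (0↦1, 1↦0, 2↦1, 3↦1)
Equal? equal; square commutes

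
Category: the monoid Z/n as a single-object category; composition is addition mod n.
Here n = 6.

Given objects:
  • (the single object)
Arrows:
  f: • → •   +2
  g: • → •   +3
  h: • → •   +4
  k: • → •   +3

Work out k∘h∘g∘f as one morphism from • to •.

Answer: +0

Derivation:
  0 +2≡2 +3≡5 +4≡3 +3≡0  (mod 6)
result: +0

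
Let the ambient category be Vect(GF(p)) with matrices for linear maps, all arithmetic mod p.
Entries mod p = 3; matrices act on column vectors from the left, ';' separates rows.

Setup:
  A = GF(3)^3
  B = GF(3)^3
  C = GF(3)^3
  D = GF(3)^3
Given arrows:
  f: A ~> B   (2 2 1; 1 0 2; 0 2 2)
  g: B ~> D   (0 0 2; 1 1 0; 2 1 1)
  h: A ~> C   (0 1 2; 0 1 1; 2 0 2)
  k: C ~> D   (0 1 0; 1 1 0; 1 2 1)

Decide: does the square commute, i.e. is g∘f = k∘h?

Answer: COMMUTES

Trace:
Path 1 = f;g:
  e0=[1,0,0] f~>[2,1,0] g~>[0,0,2]
  e1=[0,1,0] f~>[2,0,2] g~>[1,2,0]
  e2=[0,0,1] f~>[1,2,2] g~>[1,0,0]
  ⟦path⟧₁ = (0 1 1; 0 2 0; 2 0 0)
Path 2 = h;k:
  e0=[1,0,0] h~>[0,0,2] k~>[0,0,2]
  e1=[0,1,0] h~>[1,1,0] k~>[1,2,0]
  e2=[0,0,1] h~>[2,1,2] k~>[1,0,0]
  ⟦path⟧₂ = (0 1 1; 0 2 0; 2 0 0)
Equal? YES — commutes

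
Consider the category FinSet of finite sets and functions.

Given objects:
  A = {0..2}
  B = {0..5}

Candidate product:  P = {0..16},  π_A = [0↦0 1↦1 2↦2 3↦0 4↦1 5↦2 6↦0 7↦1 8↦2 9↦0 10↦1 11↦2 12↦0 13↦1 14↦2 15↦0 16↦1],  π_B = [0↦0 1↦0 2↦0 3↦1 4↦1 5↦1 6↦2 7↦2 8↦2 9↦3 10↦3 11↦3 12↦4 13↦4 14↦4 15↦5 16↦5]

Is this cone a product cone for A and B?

|A|·|B| = 3·6 = 18;  |P| = 17
  → cardinalities differ; no bijection possible.

Answer: NOT A VALID PRODUCT — |P|=17 ≠ |A|·|B|=18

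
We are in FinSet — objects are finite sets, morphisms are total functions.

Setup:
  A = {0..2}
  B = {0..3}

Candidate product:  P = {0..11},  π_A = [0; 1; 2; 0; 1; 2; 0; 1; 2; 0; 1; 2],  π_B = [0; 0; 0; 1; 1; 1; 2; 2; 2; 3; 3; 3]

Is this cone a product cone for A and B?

Answer: VALID PRODUCT

Trace:
|A|·|B| = 3·4 = 12;  |P| = 12
Check the pairing map k ↦ (π_A(k), π_B(k)):
  0 : (0,0)
  1 : (1,0)
  2 : (2,0)
  3 : (0,1)
  4 : (1,1)
  5 : (2,1)
  6 : (0,2)
  7 : (1,2)
  8 : (2,2)
  9 : (0,3)
  10 : (1,3)
  11 : (2,3)
distinct pairs in image: 12 / 12 needed
  → bijection onto A×B; projections well-typed.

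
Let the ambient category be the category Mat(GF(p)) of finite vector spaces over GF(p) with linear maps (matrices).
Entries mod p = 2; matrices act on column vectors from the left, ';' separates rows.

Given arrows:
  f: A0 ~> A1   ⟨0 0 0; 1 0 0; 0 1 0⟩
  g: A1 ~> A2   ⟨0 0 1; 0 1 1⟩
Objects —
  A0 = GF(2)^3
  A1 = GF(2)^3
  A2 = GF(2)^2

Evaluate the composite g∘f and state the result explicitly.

Answer: ⟨0 1 0; 1 1 0⟩

Derivation:
  e0=⟨1,0,0⟩ f~>⟨0,1,0⟩ g~>⟨0,1⟩
  e1=⟨0,1,0⟩ f~>⟨0,0,1⟩ g~>⟨1,1⟩
  e2=⟨0,0,1⟩ f~>⟨0,0,0⟩ g~>⟨0,0⟩
result: ⟨0 1 0; 1 1 0⟩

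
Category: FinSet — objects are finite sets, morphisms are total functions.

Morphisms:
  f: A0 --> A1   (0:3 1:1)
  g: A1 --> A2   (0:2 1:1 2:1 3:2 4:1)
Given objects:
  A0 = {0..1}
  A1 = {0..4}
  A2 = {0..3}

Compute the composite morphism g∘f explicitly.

  0 f-->3 g-->2
  1 f-->1 g-->1
⟦path⟧: (0:2 1:1)

Answer: (0:2 1:1)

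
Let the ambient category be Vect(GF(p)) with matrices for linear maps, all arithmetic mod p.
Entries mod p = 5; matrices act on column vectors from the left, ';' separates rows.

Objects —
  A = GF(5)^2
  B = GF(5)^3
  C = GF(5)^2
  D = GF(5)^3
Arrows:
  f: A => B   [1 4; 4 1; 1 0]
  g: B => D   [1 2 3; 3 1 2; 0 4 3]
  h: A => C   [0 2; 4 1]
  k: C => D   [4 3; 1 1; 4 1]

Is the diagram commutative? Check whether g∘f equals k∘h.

Answer: COMMUTES

Derivation:
Path 1 = f;g:
  e0=⟨1,0⟩ f=>⟨1,4,1⟩ g=>⟨2,4,4⟩
  e1=⟨0,1⟩ f=>⟨4,1,0⟩ g=>⟨1,3,4⟩
  composite₁ = [2 1; 4 3; 4 4]
Path 2 = h;k:
  e0=⟨1,0⟩ h=>⟨0,4⟩ k=>⟨2,4,4⟩
  e1=⟨0,1⟩ h=>⟨2,1⟩ k=>⟨1,3,4⟩
  composite₂ = [2 1; 4 3; 4 4]
Equal? equal; square commutes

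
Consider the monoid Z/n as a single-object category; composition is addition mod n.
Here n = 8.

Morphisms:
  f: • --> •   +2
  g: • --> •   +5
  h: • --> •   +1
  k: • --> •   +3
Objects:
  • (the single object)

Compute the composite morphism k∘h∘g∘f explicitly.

  0 +2≡2 +5≡7 +1≡0 +3≡3  (mod 8)
⟦path⟧: +3

Answer: +3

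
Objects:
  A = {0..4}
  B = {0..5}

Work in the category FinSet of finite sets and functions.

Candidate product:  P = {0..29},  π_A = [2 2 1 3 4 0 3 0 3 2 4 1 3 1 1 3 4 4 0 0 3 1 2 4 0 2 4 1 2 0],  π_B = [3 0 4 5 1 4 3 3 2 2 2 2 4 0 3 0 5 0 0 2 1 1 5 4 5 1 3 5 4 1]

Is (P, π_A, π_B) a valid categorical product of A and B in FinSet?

Answer: VALID PRODUCT

Derivation:
|A|·|B| = 5·6 = 30;  |P| = 30
Check the pairing map k ↦ (π_A(k), π_B(k)):
  0 : (2,3)
  1 : (2,0)
  2 : (1,4)
  3 : (3,5)
  4 : (4,1)
  5 : (0,4)
  6 : (3,3)
  7 : (0,3)
  8 : (3,2)
  9 : (2,2)
  10 : (4,2)
  11 : (1,2)
  12 : (3,4)
  13 : (1,0)
  14 : (1,3)
  15 : (3,0)
  16 : (4,5)
  17 : (4,0)
  18 : (0,0)
  19 : (0,2)
  20 : (3,1)
  21 : (1,1)
  22 : (2,5)
  23 : (4,4)
  24 : (0,5)
  25 : (2,1)
  26 : (4,3)
  27 : (1,5)
  28 : (2,4)
  29 : (0,1)
distinct pairs in image: 30 / 30 needed
  → bijection onto A×B; projections well-typed.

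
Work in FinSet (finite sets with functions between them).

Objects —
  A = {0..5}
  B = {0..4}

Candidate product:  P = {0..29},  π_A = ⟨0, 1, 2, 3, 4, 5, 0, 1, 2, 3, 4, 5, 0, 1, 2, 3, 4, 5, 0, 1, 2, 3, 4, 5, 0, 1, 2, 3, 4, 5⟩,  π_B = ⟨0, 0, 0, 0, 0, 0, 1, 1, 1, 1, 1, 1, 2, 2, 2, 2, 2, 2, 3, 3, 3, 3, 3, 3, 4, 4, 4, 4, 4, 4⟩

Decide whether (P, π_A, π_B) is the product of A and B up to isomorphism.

|A|·|B| = 6·5 = 30;  |P| = 30
Check the pairing map k ↦ (π_A(k), π_B(k)):
  0 -> (0,0)
  1 -> (1,0)
  2 -> (2,0)
  3 -> (3,0)
  4 -> (4,0)
  5 -> (5,0)
  6 -> (0,1)
  7 -> (1,1)
  8 -> (2,1)
  9 -> (3,1)
  10 -> (4,1)
  11 -> (5,1)
  12 -> (0,2)
  13 -> (1,2)
  14 -> (2,2)
  15 -> (3,2)
  16 -> (4,2)
  17 -> (5,2)
  18 -> (0,3)
  19 -> (1,3)
  20 -> (2,3)
  21 -> (3,3)
  22 -> (4,3)
  23 -> (5,3)
  24 -> (0,4)
  25 -> (1,4)
  26 -> (2,4)
  27 -> (3,4)
  28 -> (4,4)
  29 -> (5,4)
distinct pairs in image: 30 / 30 needed
  → bijection onto A×B; projections well-typed.

Answer: VALID PRODUCT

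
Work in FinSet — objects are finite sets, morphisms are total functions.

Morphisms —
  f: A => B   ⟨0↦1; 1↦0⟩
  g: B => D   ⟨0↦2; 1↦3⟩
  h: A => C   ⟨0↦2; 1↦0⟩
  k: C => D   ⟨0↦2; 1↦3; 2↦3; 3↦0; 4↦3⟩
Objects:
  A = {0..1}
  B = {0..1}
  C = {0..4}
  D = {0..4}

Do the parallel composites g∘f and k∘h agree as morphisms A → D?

Along f;g (path 1):
  0 f=>1 g=>3
  1 f=>0 g=>2
  composite₁ = ⟨0↦3; 1↦2⟩
Along h;k (path 2):
  0 h=>2 k=>3
  1 h=>0 k=>2
  composite₂ = ⟨0↦3; 1↦2⟩
Equal? YES — commutes

Answer: COMMUTES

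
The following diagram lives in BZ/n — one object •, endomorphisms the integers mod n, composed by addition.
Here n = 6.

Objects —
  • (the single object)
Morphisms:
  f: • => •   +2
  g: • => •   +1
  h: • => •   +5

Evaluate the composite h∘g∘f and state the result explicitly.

Answer: +2

Trace:
  0 +2≡2 +1≡3 +5≡2  (mod 6)
result: +2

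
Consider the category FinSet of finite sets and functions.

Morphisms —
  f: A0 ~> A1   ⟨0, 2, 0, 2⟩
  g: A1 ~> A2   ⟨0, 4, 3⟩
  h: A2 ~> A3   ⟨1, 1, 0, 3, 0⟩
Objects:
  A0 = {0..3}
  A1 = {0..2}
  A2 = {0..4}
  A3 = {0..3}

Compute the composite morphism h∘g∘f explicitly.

Answer: ⟨1, 3, 1, 3⟩

Derivation:
  0 f~>0 g~>0 h~>1
  1 f~>2 g~>3 h~>3
  2 f~>0 g~>0 h~>1
  3 f~>2 g~>3 h~>3
composite: ⟨1, 3, 1, 3⟩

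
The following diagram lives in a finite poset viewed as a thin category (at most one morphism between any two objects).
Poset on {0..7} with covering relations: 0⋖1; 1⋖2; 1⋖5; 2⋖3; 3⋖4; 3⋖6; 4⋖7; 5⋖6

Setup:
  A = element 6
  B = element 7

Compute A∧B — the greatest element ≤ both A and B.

Answer: A∧B = 3

Work:
{x : x⊑A ∧ x⊑B} = {0,1,2,3}  (A=6, B=7)
  0 ⊑ 3
  1 ⊑ 3
  2 ⊑ 3
  3 ⊑ 3
glb = 3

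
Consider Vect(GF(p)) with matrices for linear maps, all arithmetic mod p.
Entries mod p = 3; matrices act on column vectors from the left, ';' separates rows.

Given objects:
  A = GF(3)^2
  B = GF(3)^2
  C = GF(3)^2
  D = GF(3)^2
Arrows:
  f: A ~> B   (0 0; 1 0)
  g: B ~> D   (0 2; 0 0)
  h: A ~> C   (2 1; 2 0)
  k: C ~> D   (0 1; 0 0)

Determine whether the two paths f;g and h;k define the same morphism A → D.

Path 1 = f;g:
  e0=⟨1,0⟩ f~>⟨0,1⟩ g~>⟨2,0⟩
  e1=⟨0,1⟩ f~>⟨0,0⟩ g~>⟨0,0⟩
  composite₁ = (2 0; 0 0)
Path 2 = h;k:
  e0=⟨1,0⟩ h~>⟨2,2⟩ k~>⟨2,0⟩
  e1=⟨0,1⟩ h~>⟨1,0⟩ k~>⟨0,0⟩
  composite₂ = (2 0; 0 0)
Equal? equal; square commutes

Answer: COMMUTES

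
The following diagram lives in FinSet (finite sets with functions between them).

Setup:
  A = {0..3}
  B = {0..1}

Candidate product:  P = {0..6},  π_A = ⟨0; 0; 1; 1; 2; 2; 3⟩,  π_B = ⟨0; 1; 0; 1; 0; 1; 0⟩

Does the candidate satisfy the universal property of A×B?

|A|·|B| = 4·2 = 8;  |P| = 7
  → cardinalities differ; no bijection possible.

Answer: NOT A VALID PRODUCT — |P|=7 ≠ |A|·|B|=8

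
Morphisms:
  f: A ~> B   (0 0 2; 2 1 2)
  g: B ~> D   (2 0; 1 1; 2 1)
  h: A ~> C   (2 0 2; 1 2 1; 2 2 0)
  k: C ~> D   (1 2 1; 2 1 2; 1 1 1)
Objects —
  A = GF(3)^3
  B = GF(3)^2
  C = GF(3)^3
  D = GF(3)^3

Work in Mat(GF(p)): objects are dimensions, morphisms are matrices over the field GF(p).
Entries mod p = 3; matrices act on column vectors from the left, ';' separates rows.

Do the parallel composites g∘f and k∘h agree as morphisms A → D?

Answer: DOES NOT COMMUTE

Derivation:
1) trace f;g:
  e0=[1,0,0] f~>[0,2] g~>[0,2,2]
  e1=[0,1,0] f~>[0,1] g~>[0,1,1]
  e2=[0,0,1] f~>[2,2] g~>[1,1,0]
  ⟦path⟧₁ = (0 0 1; 2 1 1; 2 1 0)
2) trace h;k:
  e0=[1,0,0] h~>[2,1,2] k~>[0,0,2]
  e1=[0,1,0] h~>[0,2,2] k~>[0,0,1]
  e2=[0,0,1] h~>[2,1,0] k~>[1,2,0]
  ⟦path⟧₂ = (0 0 1; 0 0 2; 2 1 0)
Equal? distinct morphisms ✗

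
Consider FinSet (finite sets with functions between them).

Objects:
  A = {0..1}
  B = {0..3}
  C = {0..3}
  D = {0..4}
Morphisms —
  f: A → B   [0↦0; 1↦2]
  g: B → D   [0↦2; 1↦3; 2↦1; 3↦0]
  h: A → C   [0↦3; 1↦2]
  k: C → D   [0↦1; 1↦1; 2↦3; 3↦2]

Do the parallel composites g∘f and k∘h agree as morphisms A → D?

Answer: DOES NOT COMMUTE

Work:
Along f;g (path 1):
  0 f→0 g→2
  1 f→2 g→1
  composite₁ = [0↦2; 1↦1]
Along h;k (path 2):
  0 h→3 k→2
  1 h→2 k→3
  composite₂ = [0↦2; 1↦3]
Equal? NO — does not commute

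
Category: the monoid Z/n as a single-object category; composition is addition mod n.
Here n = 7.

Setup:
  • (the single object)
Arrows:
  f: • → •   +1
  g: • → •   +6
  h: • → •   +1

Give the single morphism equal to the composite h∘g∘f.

Answer: +1

Trace:
  0 +1≡1 +6≡0 +1≡1  (mod 7)
composite: +1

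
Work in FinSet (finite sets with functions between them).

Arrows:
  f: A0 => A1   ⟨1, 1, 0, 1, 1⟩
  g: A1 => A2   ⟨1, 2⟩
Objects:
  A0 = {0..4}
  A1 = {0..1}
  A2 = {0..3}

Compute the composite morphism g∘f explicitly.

Answer: ⟨2, 2, 1, 2, 2⟩

Trace:
  0 f=>1 g=>2
  1 f=>1 g=>2
  2 f=>0 g=>1
  3 f=>1 g=>2
  4 f=>1 g=>2
result: ⟨2, 2, 1, 2, 2⟩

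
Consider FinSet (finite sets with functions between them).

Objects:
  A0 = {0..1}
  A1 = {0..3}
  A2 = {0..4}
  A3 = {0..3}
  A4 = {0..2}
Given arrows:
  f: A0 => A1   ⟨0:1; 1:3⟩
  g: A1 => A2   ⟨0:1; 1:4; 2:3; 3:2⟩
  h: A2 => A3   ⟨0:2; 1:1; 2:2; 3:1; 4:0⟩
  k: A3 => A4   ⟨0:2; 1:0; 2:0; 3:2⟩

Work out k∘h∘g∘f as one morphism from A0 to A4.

Answer: ⟨0:2; 1:0⟩

Derivation:
  0 f=>1 g=>4 h=>0 k=>2
  1 f=>3 g=>2 h=>2 k=>0
result: ⟨0:2; 1:0⟩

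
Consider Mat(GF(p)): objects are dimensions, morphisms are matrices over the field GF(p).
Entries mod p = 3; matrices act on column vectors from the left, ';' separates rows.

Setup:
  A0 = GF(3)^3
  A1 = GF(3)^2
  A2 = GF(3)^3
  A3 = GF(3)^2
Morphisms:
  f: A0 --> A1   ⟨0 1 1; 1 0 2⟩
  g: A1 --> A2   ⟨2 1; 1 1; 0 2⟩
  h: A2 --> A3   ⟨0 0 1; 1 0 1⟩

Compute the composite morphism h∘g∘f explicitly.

  e0=⟨1,0,0⟩ f-->⟨0,1⟩ g-->⟨1,1,2⟩ h-->⟨2,0⟩
  e1=⟨0,1,0⟩ f-->⟨1,0⟩ g-->⟨2,1,0⟩ h-->⟨0,2⟩
  e2=⟨0,0,1⟩ f-->⟨1,2⟩ g-->⟨1,0,1⟩ h-->⟨1,2⟩
composite: ⟨2 0 1; 0 2 2⟩

Answer: ⟨2 0 1; 0 2 2⟩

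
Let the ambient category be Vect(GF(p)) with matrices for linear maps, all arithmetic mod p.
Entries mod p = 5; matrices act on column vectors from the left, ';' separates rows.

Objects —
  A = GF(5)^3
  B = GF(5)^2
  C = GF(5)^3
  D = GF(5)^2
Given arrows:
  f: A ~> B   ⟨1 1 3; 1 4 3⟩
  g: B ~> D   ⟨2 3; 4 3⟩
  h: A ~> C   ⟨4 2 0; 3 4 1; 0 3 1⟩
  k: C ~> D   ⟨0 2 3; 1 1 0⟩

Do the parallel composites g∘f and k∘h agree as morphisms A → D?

Answer: DOES NOT COMMUTE

Trace:
1) trace f;g:
  e0=⟨1,0,0⟩ f~>⟨1,1⟩ g~>⟨0,2⟩
  e1=⟨0,1,0⟩ f~>⟨1,4⟩ g~>⟨4,1⟩
  e2=⟨0,0,1⟩ f~>⟨3,3⟩ g~>⟨0,1⟩
  result₁ = ⟨0 4 0; 2 1 1⟩
2) trace h;k:
  e0=⟨1,0,0⟩ h~>⟨4,3,0⟩ k~>⟨1,2⟩
  e1=⟨0,1,0⟩ h~>⟨2,4,3⟩ k~>⟨2,1⟩
  e2=⟨0,0,1⟩ h~>⟨0,1,1⟩ k~>⟨0,1⟩
  result₂ = ⟨1 2 0; 2 1 1⟩
Equal? differ; not commutative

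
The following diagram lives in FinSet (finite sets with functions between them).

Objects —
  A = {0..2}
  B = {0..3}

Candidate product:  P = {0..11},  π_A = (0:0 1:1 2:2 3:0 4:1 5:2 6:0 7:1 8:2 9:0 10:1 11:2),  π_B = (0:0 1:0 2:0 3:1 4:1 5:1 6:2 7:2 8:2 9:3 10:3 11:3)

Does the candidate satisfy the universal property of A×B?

|A|·|B| = 3·4 = 12;  |P| = 12
Check the pairing map k ↦ (π_A(k), π_B(k)):
  0 : (0,0)
  1 : (1,0)
  2 : (2,0)
  3 : (0,1)
  4 : (1,1)
  5 : (2,1)
  6 : (0,2)
  7 : (1,2)
  8 : (2,2)
  9 : (0,3)
  10 : (1,3)
  11 : (2,3)
distinct pairs in image: 12 / 12 needed
  → bijection onto A×B; projections well-typed.

Answer: VALID PRODUCT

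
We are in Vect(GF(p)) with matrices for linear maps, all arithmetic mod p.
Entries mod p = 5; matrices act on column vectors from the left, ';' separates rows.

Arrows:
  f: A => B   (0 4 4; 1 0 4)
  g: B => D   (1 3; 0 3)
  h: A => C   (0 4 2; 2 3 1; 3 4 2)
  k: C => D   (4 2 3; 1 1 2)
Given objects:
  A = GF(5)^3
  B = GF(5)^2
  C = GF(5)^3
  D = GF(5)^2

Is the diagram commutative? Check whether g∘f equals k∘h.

Answer: COMMUTES

Trace:
Path 1 = f;g:
  e0=[1,0,0] f=>[0,1] g=>[3,3]
  e1=[0,1,0] f=>[4,0] g=>[4,0]
  e2=[0,0,1] f=>[4,4] g=>[1,2]
  ⟦path⟧₁ = (3 4 1; 3 0 2)
Path 2 = h;k:
  e0=[1,0,0] h=>[0,2,3] k=>[3,3]
  e1=[0,1,0] h=>[4,3,4] k=>[4,0]
  e2=[0,0,1] h=>[2,1,2] k=>[1,2]
  ⟦path⟧₂ = (3 4 1; 3 0 2)
Equal? equal; square commutes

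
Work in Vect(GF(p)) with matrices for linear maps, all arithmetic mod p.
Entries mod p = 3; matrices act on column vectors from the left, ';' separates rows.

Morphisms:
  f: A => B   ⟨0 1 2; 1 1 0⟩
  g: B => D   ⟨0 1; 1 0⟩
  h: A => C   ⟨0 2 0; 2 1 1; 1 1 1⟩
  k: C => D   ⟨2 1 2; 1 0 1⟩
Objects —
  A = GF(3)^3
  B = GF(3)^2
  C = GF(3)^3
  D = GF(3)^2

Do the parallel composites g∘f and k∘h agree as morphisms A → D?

Path 1 = f;g:
  e0=(1,0,0) f=>(0,1) g=>(1,0)
  e1=(0,1,0) f=>(1,1) g=>(1,1)
  e2=(0,0,1) f=>(2,0) g=>(0,2)
  ⟦path⟧₁ = ⟨1 1 0; 0 1 2⟩
Path 2 = h;k:
  e0=(1,0,0) h=>(0,2,1) k=>(1,1)
  e1=(0,1,0) h=>(2,1,1) k=>(1,0)
  e2=(0,0,1) h=>(0,1,1) k=>(0,1)
  ⟦path⟧₂ = ⟨1 1 0; 1 0 1⟩
Equal? differ; not commutative

Answer: DOES NOT COMMUTE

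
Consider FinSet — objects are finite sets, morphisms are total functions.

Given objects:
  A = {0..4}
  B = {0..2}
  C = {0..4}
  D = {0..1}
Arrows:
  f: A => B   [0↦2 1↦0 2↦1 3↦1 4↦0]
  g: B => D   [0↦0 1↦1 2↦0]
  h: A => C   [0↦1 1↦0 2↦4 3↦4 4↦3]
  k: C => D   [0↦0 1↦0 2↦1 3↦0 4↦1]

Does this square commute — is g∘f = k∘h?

Answer: COMMUTES

Derivation:
1) trace f;g:
  0 f=>2 g=>0
  1 f=>0 g=>0
  2 f=>1 g=>1
  3 f=>1 g=>1
  4 f=>0 g=>0
  composite₁ = [0↦0 1↦0 2↦1 3↦1 4↦0]
2) trace h;k:
  0 h=>1 k=>0
  1 h=>0 k=>0
  2 h=>4 k=>1
  3 h=>4 k=>1
  4 h=>3 k=>0
  composite₂ = [0↦0 1↦0 2↦1 3↦1 4↦0]
Equal? YES — commutes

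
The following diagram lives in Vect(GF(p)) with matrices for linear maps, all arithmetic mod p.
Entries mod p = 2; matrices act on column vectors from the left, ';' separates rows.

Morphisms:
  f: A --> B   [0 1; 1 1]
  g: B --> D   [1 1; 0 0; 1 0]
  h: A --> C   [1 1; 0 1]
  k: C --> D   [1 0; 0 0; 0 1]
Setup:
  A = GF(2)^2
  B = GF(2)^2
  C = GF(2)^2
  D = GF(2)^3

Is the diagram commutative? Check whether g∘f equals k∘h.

Answer: DOES NOT COMMUTE

Work:
Along f;g (path 1):
  e0=[1,0] f-->[0,1] g-->[1,0,0]
  e1=[0,1] f-->[1,1] g-->[0,0,1]
  composite₁ = [1 0; 0 0; 0 1]
Along h;k (path 2):
  e0=[1,0] h-->[1,0] k-->[1,0,0]
  e1=[0,1] h-->[1,1] k-->[1,0,1]
  composite₂ = [1 1; 0 0; 0 1]
Equal? NO — does not commute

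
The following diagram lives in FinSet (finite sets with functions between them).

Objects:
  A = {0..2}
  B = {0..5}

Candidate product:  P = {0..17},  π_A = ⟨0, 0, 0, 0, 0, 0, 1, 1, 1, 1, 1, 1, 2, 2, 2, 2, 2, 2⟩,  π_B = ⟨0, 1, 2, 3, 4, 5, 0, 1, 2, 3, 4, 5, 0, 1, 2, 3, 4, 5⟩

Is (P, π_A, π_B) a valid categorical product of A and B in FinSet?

|A|·|B| = 3·6 = 18;  |P| = 18
Check the pairing map k ↦ (π_A(k), π_B(k)):
  0 ↦ (0,0)
  1 ↦ (0,1)
  2 ↦ (0,2)
  3 ↦ (0,3)
  4 ↦ (0,4)
  5 ↦ (0,5)
  6 ↦ (1,0)
  7 ↦ (1,1)
  8 ↦ (1,2)
  9 ↦ (1,3)
  10 ↦ (1,4)
  11 ↦ (1,5)
  12 ↦ (2,0)
  13 ↦ (2,1)
  14 ↦ (2,2)
  15 ↦ (2,3)
  16 ↦ (2,4)
  17 ↦ (2,5)
distinct pairs in image: 18 / 18 needed
  → bijection onto A×B; projections well-typed.

Answer: VALID PRODUCT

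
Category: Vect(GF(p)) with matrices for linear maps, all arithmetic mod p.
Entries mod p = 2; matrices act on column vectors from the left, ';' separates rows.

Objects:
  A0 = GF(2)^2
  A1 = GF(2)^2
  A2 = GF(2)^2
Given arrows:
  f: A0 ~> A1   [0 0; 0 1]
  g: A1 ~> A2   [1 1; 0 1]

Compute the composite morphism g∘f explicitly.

Answer: [0 1; 0 1]

Work:
  e0=(1,0) f~>(0,0) g~>(0,0)
  e1=(0,1) f~>(0,1) g~>(1,1)
⟦path⟧: [0 1; 0 1]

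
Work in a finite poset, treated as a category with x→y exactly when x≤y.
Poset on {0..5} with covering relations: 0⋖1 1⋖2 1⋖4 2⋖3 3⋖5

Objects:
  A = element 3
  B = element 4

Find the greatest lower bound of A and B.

Answer: A∧B = 1

Derivation:
{x : x<=A ∧ x<=B} = {0,1}  (A=3, B=4)
  0 <= 1
  1 <= 1
glb = 1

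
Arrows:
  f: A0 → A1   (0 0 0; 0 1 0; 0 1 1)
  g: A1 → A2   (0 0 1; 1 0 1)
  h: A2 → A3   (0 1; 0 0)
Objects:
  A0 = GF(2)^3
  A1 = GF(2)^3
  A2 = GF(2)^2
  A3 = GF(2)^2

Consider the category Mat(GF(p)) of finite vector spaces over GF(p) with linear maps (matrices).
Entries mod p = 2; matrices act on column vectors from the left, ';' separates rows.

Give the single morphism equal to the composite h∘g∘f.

Answer: (0 1 1; 0 0 0)

Trace:
  e0=[1,0,0] f→[0,0,0] g→[0,0] h→[0,0]
  e1=[0,1,0] f→[0,1,1] g→[1,1] h→[1,0]
  e2=[0,0,1] f→[0,0,1] g→[1,1] h→[1,0]
composite: (0 1 1; 0 0 0)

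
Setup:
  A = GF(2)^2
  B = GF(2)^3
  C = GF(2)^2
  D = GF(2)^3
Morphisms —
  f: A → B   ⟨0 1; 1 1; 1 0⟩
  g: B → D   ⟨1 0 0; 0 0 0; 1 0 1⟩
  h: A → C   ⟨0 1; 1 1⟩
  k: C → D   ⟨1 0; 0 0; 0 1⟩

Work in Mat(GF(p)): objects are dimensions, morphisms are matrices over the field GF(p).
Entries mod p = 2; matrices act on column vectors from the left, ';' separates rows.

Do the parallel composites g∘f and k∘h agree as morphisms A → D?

Along f;g (path 1):
  e0=(1,0) f→(0,1,1) g→(0,0,1)
  e1=(0,1) f→(1,1,0) g→(1,0,1)
  composite₁ = ⟨0 1; 0 0; 1 1⟩
Along h;k (path 2):
  e0=(1,0) h→(0,1) k→(0,0,1)
  e1=(0,1) h→(1,1) k→(1,0,1)
  composite₂ = ⟨0 1; 0 0; 1 1⟩
Equal? same morphism ✓

Answer: COMMUTES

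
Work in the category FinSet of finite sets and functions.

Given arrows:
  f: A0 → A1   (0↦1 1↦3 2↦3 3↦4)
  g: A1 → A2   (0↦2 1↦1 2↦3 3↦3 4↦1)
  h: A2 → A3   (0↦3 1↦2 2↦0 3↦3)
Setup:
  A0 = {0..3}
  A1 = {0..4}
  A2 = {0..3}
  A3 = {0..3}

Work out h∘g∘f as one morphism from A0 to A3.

Answer: (0↦2 1↦3 2↦3 3↦2)

Derivation:
  0 f→1 g→1 h→2
  1 f→3 g→3 h→3
  2 f→3 g→3 h→3
  3 f→4 g→1 h→2
composite: (0↦2 1↦3 2↦3 3↦2)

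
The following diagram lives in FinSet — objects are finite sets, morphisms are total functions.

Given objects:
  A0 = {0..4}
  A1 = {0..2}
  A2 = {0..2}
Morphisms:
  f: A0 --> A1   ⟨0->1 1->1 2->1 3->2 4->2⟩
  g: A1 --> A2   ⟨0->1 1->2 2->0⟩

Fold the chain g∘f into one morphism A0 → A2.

Answer: ⟨0->2 1->2 2->2 3->0 4->0⟩

Derivation:
  0 f-->1 g-->2
  1 f-->1 g-->2
  2 f-->1 g-->2
  3 f-->2 g-->0
  4 f-->2 g-->0
⟦path⟧: ⟨0->2 1->2 2->2 3->0 4->0⟩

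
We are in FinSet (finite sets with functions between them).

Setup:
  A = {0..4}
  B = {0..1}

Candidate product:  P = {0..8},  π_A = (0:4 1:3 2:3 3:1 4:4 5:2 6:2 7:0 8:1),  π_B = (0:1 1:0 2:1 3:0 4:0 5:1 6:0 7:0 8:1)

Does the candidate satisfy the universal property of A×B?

Answer: NOT A VALID PRODUCT — |P|=9 ≠ |A|·|B|=10

Work:
|A|·|B| = 5·2 = 10;  |P| = 9
  → cardinalities differ; no bijection possible.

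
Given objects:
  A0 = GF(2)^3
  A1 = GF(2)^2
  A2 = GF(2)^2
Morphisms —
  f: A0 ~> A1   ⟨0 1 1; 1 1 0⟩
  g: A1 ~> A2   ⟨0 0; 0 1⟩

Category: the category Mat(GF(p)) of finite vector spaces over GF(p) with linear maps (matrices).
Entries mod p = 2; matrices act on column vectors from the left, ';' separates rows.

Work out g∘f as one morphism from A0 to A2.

  e0=(1,0,0) f~>(0,1) g~>(0,1)
  e1=(0,1,0) f~>(1,1) g~>(0,1)
  e2=(0,0,1) f~>(1,0) g~>(0,0)
result: ⟨0 0 0; 1 1 0⟩

Answer: ⟨0 0 0; 1 1 0⟩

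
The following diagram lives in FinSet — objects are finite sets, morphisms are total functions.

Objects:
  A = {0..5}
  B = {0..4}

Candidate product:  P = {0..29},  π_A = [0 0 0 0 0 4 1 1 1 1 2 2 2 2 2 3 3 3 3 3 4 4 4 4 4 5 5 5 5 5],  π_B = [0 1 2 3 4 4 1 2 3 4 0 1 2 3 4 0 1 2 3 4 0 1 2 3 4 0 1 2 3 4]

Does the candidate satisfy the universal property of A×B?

|A|·|B| = 6·5 = 30;  |P| = 30
Check the pairing map k ↦ (π_A(k), π_B(k)):
  0 -> (0,0)
  1 -> (0,1)
  2 -> (0,2)
  3 -> (0,3)
  4 -> (0,4)
  5 -> (4,4)
  6 -> (1,1)
  7 -> (1,2)
  8 -> (1,3)
  9 -> (1,4)
  10 -> (2,0)
  11 -> (2,1)
  12 -> (2,2)
  13 -> (2,3)
  14 -> (2,4)
  15 -> (3,0)
  16 -> (3,1)
  17 -> (3,2)
  18 -> (3,3)
  19 -> (3,4)
  20 -> (4,0)
  21 -> (4,1)
  22 -> (4,2)
  23 -> (4,3)
  24 -> (4,4)  ✗ repeats pair of k=5
  25 -> (5,0)
  26 -> (5,1)
  27 -> (5,2)
  28 -> (5,3)
  29 -> (5,4)
distinct pairs in image: 29 / 30 needed
  → (4,4) hit at k=5 and k=24

Answer: NOT A VALID PRODUCT — duplicate pair at indices 24,5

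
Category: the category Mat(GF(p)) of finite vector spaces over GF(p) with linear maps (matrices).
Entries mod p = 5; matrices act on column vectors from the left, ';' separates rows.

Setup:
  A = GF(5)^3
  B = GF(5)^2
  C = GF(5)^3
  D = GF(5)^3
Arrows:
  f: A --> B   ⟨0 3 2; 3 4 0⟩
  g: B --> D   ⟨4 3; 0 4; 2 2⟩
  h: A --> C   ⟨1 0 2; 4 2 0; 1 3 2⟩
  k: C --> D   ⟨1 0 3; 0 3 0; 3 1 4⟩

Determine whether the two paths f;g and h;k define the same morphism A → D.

Answer: COMMUTES

Work:
Path 1 = f;g:
  e0=[1,0,0] f-->[0,3] g-->[4,2,1]
  e1=[0,1,0] f-->[3,4] g-->[4,1,4]
  e2=[0,0,1] f-->[2,0] g-->[3,0,4]
  composite₁ = ⟨4 4 3; 2 1 0; 1 4 4⟩
Path 2 = h;k:
  e0=[1,0,0] h-->[1,4,1] k-->[4,2,1]
  e1=[0,1,0] h-->[0,2,3] k-->[4,1,4]
  e2=[0,0,1] h-->[2,0,2] k-->[3,0,4]
  composite₂ = ⟨4 4 3; 2 1 0; 1 4 4⟩
Equal? YES — commutes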